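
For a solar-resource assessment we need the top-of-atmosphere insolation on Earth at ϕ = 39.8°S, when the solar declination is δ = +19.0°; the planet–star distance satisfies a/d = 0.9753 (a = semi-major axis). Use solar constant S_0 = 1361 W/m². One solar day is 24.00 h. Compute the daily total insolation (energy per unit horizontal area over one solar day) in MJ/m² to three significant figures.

15.3 MJ/m²

cos h₀ = −tan(-39.8°) tan(+19.000°) = 0.2869, h₀ = 1.2798 rad.
Bracket: h₀ sin ϕ sin δ + cos ϕ cos δ sin h₀ = 1.2798×-0.64011×0.32557 + 0.76828×0.94552×0.95797 = -0.266711 + 0.695893 = 0.429182.
Inverse-square distance factor (a/d)² = 0.9753² = 0.951210.
Q̄ = (S_0/π) × 0.951210 × [bracket] = (1361/π) × 0.951210 × 0.429182 = 176.86 W/m².
Daily total = Q̄ × 24.00 h × 3600 s/h = 176.86 × 24.00 × 3600 / 10⁶ = 15.28 MJ/m².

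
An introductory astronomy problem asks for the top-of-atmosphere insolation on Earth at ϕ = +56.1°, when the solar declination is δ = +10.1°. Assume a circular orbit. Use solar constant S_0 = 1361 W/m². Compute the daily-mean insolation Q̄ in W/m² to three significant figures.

cos h₀ = −tan(+56.1°) tan(+10.100°) = -0.2651, h₀ = 1.8391 rad.
Bracket: h₀ sin ϕ sin δ + cos ϕ cos δ sin h₀ = 1.8391×0.83001×0.17537 + 0.55775×0.98450×0.96423 = 0.267697 + 0.529463 = 0.797160.
Q̄ = (S_0/π) × [bracket] = (1361/π) × 0.797160 = 345.3 W/m².

Q̄ ≈ 345 W/m²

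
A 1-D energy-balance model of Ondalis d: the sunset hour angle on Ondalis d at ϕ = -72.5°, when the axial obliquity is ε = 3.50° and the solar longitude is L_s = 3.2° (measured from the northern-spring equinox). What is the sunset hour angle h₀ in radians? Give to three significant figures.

h₀ = 1.56 rad

Solar declination: sin δ = sin ε · sin L_s = sin 3.50° × sin 3.2° = 0.00341, so δ = +0.195°.
cos h₀ = −tan ϕ · tan δ = −tan(-72.5°) × tan(+0.195°) = 0.0108, so h₀ = 1.5600 rad = 89.38°.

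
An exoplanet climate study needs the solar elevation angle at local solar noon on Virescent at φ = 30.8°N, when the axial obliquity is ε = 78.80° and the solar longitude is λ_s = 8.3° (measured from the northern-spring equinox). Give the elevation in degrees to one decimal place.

67.3°

Solar declination: sin δ = sin ε · sin λ_s = sin 78.80° × sin 8.3° = 0.14161, so δ = +8.141°.
At local noon the hour angle is zero, so the zenith angle equals |φ − δ| = |+30.8° − (+8.141°)| = 22.659°.
Elevation = 90° − 22.659° = 67.3°.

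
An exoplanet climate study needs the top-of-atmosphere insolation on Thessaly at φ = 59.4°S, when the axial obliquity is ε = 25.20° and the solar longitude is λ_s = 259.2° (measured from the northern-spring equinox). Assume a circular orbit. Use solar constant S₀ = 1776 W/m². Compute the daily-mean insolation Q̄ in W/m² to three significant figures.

Solar declination: sin δ = sin ε · sin λ_s = sin 25.20° × sin 259.2° = -0.41824, so δ = -24.723°.
cos H₀ = −tan(-59.4°) tan(-24.723°) = -0.7786, H₀ = 2.4632 rad.
Bracket: H₀ sin φ sin δ + cos φ cos δ sin H₀ = 2.4632×-0.86074×-0.41824 + 0.50904×0.90834×0.62756 = 0.886742 + 0.290172 = 1.176914.
Q̄ = (S₀/π) × [bracket] = (1776/π) × 1.176914 = 665.3 W/m².

Q̄ ≈ 665 W/m²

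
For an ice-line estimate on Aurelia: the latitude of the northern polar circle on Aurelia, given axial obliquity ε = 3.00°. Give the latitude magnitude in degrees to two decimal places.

The polar circle is the lowest latitude that experiences at least one full rotation of continuous daylight at the northern-summer solstice; it lies at |φ| = 90° − ε = 90° − 3.00° = 87.00°.

87.00°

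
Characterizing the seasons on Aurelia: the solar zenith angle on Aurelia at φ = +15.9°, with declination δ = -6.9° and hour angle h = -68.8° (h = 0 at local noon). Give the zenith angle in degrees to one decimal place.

θ_z = 71.8°

cos θ_z = sin φ sin δ + cos φ cos δ cos h = -0.032913 + 0.345270 = 0.312357.
θ_z = arccos(0.312357) = 71.8°.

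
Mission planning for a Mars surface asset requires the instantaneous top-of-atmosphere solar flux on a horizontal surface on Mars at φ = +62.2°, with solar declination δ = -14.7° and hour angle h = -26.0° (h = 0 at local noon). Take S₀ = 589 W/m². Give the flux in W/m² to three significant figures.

cos θ_z = sin φ sin δ + cos φ cos δ cos h = -0.224469 + 0.405465 = 0.180996.
Flux = S₀ · cos θ_z = 589 × 0.180996 = 106.6 W/m².

107 W/m²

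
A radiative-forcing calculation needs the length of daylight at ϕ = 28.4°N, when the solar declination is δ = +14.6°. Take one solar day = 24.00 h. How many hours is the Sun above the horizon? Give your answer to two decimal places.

cos h₀ = −tan ϕ · tan δ = −tan(+28.4°) × tan(+14.600°) = -0.1408, so h₀ = 1.7121 rad = 98.10°.
Daylight = 2h₀/(2π) × 24.00 h = (1.7121/π) × 24.00 = 13.08 h.

13.08 h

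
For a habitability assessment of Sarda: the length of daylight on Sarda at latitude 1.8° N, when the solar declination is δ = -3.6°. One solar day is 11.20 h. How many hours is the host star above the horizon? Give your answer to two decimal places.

cos h₀ = −tan ϕ · tan δ = −tan(+1.8°) × tan(-3.600°) = 0.0020, so h₀ = 1.5688 rad = 89.89°.
Daylight = 2h₀/(2π) × 11.20 h = (1.5688/π) × 11.20 = 5.59 h.

5.59 h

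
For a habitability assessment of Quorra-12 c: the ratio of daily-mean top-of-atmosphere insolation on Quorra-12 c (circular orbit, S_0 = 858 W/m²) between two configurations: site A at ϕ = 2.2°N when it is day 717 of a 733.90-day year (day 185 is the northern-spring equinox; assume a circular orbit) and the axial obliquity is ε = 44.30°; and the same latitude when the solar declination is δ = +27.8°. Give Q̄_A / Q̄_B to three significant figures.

— Configuration A (ϕ=+2.2°):
Solar longitude: L_s = 360° × (717 − 185)/733.90 = 260.962°.
sin δ = sin 44.30° × sin 260.962° = -0.68974, so δ = -43.610°.
cos h₀ = −tan(+2.2°) tan(-43.610°) = 0.0366, h₀ = 1.5342 rad.
Bracket: h₀ sin ϕ sin δ + cos ϕ cos δ sin h₀ = 1.5342×0.03839×-0.68974 + 0.99926×0.72405×0.99933 = -0.040624 + 0.723029 = 0.682405.
Q̄ = (S_0/π) × [bracket] = (858/π) × 0.682405 = 186.37 W/m².
— Configuration B (ϕ=+2.2°):
cos h₀ = −tan(+2.2°) tan(+27.800°) = -0.0203, h₀ = 1.5911 rad.
Bracket: h₀ sin ϕ sin δ + cos ϕ cos δ sin h₀ = 1.5911×0.03839×0.46639 + 0.99926×0.88458×0.99979 = 0.028488 + 0.883740 = 0.912228.
Q̄ = (S_0/π) × [bracket] = (858/π) × 0.912228 = 249.14 W/m².
Ratio Q̄_A / Q̄_B = 186.37 / 249.14 = 0.7481.

Q̄_A / Q̄_B ≈ 0.748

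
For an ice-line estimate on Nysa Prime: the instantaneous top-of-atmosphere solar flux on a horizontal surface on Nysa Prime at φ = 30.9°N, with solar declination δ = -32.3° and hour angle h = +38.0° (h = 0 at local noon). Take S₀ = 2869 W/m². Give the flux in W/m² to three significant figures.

852 W/m²

cos θ_z = sin φ sin δ + cos φ cos δ cos h = -0.274412 + 0.571536 = 0.297124.
Flux = S₀ · cos θ_z = 2869 × 0.297124 = 852.4 W/m².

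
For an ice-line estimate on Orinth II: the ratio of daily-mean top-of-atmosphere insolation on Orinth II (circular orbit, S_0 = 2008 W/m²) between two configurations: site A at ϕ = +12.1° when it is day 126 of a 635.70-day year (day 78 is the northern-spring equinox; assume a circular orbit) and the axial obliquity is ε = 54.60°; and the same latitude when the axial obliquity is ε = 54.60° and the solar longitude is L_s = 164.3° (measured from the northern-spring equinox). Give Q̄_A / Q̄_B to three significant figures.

— Configuration A (ϕ=+12.1°):
Solar longitude: L_s = 360° × (126 − 78)/635.70 = 27.183°.
sin δ = sin 54.60° × sin 27.183° = 0.37237, so δ = +21.862°.
cos h₀ = −tan(+12.1°) tan(+21.862°) = -0.0860, h₀ = 1.6569 rad.
Bracket: h₀ sin ϕ sin δ + cos ϕ cos δ sin h₀ = 1.6569×0.20962×0.37237 + 0.97778×0.92808×0.99629 = 0.129331 + 0.904091 = 1.033422.
Q̄ = (S_0/π) × [bracket] = (2008/π) × 1.033422 = 660.53 W/m².
— Configuration B (ϕ=+12.1°):
Solar declination: sin δ = sin ε · sin L_s = sin 54.60° × sin 164.3° = 0.22057, so δ = +12.743°.
cos h₀ = −tan(+12.1°) tan(+12.743°) = -0.0485, h₀ = 1.6193 rad.
Bracket: h₀ sin ϕ sin δ + cos ϕ cos δ sin h₀ = 1.6193×0.20962×0.22057 + 0.97778×0.97537×0.99882 = 0.074870 + 0.952572 = 1.027442.
Q̄ = (S_0/π) × [bracket] = (2008/π) × 1.027442 = 656.71 W/m².
Ratio Q̄_A / Q̄_B = 660.53 / 656.71 = 1.006.

Q̄_A / Q̄_B ≈ 1.01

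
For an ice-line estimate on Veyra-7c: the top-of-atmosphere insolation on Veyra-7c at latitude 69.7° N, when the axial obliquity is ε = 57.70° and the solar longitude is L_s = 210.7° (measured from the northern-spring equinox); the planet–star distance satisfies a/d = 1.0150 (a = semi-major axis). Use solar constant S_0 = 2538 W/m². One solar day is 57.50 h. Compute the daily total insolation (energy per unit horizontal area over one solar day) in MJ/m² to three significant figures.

0.00 MJ/m²

Solar declination: sin δ = sin ε · sin L_s = sin 57.70° × sin 210.7° = -0.43154, so δ = -25.565°.
cos h₀ = −tan(+69.7°) tan(-25.565°) = 1.2932 ≥ 1 ⇒ polar night, h₀ = 0 and Q̄ = 0.
Inverse-square distance factor (a/d)² = 1.0150² = 1.030225.
Daily total = Q̄ × 57.50 h × 3600 s/h = 0.00 MJ/m².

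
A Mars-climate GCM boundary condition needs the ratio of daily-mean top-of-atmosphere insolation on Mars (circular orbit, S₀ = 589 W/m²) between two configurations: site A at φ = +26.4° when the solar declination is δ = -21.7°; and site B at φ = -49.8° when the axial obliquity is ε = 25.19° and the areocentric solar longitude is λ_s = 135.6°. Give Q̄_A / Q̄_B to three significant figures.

— Configuration A (φ=+26.4°):
cos H₀ = −tan(+26.4°) tan(-21.700°) = 0.1975, H₀ = 1.3719 rad.
Bracket: H₀ sin φ sin δ + cos φ cos δ sin H₀ = 1.3719×0.44464×-0.36975 + 0.89571×0.92913×0.98029 = -0.225548 + 0.815828 = 0.590280.
Q̄ = (S₀/π) × [bracket] = (589/π) × 0.590280 = 110.67 W/m².
— Configuration B (φ=-49.8°):
sin δ = sin 25.19° × sin 135.6° = 0.29779, so δ = +17.325°.
cos H₀ = −tan(-49.8°) tan(+17.325°) = 0.3691, H₀ = 1.1927 rad.
Bracket: H₀ sin φ sin δ + cos φ cos δ sin H₀ = 1.1927×-0.76380×0.29779 + 0.64546×0.95463×0.92938 = -0.271282 + 0.572661 = 0.301379.
Q̄ = (S₀/π) × [bracket] = (589/π) × 0.301379 = 56.504 W/m².
Ratio Q̄_A / Q̄_B = 110.67 / 56.504 = 1.959.

Q̄_A / Q̄_B ≈ 1.96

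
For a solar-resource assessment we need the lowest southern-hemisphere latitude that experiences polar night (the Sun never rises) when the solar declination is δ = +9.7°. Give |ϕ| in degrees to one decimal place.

Polar night requires cos h₀ = −tan ϕ tan δ ≥ 1, i.e. tan ϕ tan δ ≤ −1.
The boundary is |tan ϕ| · |tan δ| = 1, so |ϕ| = 90° − |δ| = 90° − 9.7° = 80.3° in the southern hemisphere.

|ϕ| = 80.3°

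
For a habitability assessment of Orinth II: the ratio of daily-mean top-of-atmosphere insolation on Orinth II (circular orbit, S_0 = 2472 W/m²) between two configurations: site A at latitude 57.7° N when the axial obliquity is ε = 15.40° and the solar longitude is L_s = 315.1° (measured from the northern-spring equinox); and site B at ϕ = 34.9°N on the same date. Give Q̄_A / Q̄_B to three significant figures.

— Configuration A (ϕ=+57.7°):
Solar declination: sin δ = sin ε · sin L_s = sin 15.40° × sin 315.1° = -0.18745, so δ = -10.804°.
cos h₀ = −tan(+57.7°) tan(-10.804°) = 0.3019, h₀ = 1.2641 rad.
Bracket: h₀ sin ϕ sin δ + cos ϕ cos δ sin h₀ = 1.2641×0.84526×-0.18745 + 0.53435×0.98227×0.95335 = -0.200289 + 0.500391 = 0.300102.
Q̄ = (S_0/π) × [bracket] = (2472/π) × 0.300102 = 236.14 W/m².
— Configuration B (ϕ=+34.9°):
cos h₀ = −tan(+34.9°) tan(-10.804°) = 0.1331, h₀ = 1.4373 rad.
Bracket: h₀ sin ϕ sin δ + cos ϕ cos δ sin h₀ = 1.4373×0.57215×-0.18745 + 0.82015×0.98227×0.99110 = -0.154150 + 0.798439 = 0.644289.
Q̄ = (S_0/π) × [bracket] = (2472/π) × 0.644289 = 506.97 W/m².
Ratio Q̄_A / Q̄_B = 236.14 / 506.97 = 0.4658.

Q̄_A / Q̄_B ≈ 0.466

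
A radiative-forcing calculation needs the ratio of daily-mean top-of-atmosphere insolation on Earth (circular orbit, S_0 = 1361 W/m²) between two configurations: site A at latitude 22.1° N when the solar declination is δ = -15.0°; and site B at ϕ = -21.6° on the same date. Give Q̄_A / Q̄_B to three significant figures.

Q̄_A / Q̄_B ≈ 0.710

— Configuration A (ϕ=+22.1°):
cos h₀ = −tan(+22.1°) tan(-15.000°) = 0.1088, h₀ = 1.4618 rad.
Bracket: h₀ sin ϕ sin δ + cos ϕ cos δ sin h₀ = 1.4618×0.37622×-0.25882 + 0.92653×0.96593×0.99406 = -0.142340 + 0.889647 = 0.747307.
Q̄ = (S_0/π) × [bracket] = (1361/π) × 0.747307 = 323.75 W/m².
— Configuration B (ϕ=-21.6°):
cos h₀ = −tan(-21.6°) tan(-15.000°) = -0.1061, h₀ = 1.6771 rad.
Bracket: h₀ sin ϕ sin δ + cos ϕ cos δ sin h₀ = 1.6771×-0.36812×-0.25882 + 0.92978×0.96593×0.99436 = 0.159789 + 0.893037 = 1.052826.
Q̄ = (S_0/π) × [bracket] = (1361/π) × 1.052826 = 456.11 W/m².
Ratio Q̄_A / Q̄_B = 323.75 / 456.11 = 0.7098.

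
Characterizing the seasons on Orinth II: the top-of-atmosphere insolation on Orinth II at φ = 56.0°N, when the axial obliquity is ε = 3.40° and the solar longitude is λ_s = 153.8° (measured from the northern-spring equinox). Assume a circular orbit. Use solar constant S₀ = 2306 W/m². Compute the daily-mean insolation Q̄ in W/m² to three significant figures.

Q̄ ≈ 436 W/m²

Solar declination: sin δ = sin ε · sin λ_s = sin 3.40° × sin 153.8° = 0.02618, so δ = +1.500°.
cos H₀ = −tan(+56.0°) tan(+1.500°) = -0.0388, H₀ = 1.6096 rad.
Bracket: H₀ sin φ sin δ + cos φ cos δ sin H₀ = 1.6096×0.82904×0.02618 + 0.55919×0.99966×0.99925 = 0.034935 + 0.558581 = 0.593516.
Q̄ = (S₀/π) × [bracket] = (2306/π) × 0.593516 = 435.7 W/m².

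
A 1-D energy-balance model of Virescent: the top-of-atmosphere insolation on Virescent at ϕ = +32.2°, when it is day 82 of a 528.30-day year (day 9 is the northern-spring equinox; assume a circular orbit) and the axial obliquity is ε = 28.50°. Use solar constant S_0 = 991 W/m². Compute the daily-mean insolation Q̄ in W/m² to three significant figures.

Solar longitude: L_s = 360° × (82 − 9)/528.30 = 49.744°.
sin δ = sin 28.50° × sin 49.744° = 0.36415, so δ = +21.355°.
cos h₀ = −tan(+32.2°) tan(+21.355°) = -0.2462, h₀ = 1.8196 rad.
Bracket: h₀ sin ϕ sin δ + cos ϕ cos δ sin h₀ = 1.8196×0.53288×0.36415 + 0.84619×0.93134×0.96921 = 0.353090 + 0.763825 = 1.116915.
Q̄ = (S_0/π) × [bracket] = (991/π) × 1.116915 = 352.3 W/m².

Q̄ ≈ 352 W/m²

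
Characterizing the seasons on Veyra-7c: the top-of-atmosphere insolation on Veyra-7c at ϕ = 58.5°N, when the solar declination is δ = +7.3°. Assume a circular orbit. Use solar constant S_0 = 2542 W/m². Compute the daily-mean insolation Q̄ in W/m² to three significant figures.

Q̄ ≈ 566 W/m²

cos h₀ = −tan(+58.5°) tan(+7.300°) = -0.2090, h₀ = 1.7814 rad.
Bracket: h₀ sin ϕ sin δ + cos ϕ cos δ sin h₀ = 1.7814×0.85264×0.12706 + 0.52250×0.99189×0.97791 = 0.192991 + 0.506814 = 0.699805.
Q̄ = (S_0/π) × [bracket] = (2542/π) × 0.699805 = 566.2 W/m².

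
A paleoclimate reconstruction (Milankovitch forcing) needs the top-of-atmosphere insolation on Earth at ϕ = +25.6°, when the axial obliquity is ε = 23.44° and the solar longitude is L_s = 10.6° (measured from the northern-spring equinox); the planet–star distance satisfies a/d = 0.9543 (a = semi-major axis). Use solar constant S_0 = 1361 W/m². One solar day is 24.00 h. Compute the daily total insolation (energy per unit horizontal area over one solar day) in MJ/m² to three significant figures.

Solar declination: sin δ = sin ε · sin L_s = sin 23.44° × sin 10.6° = 0.07317, so δ = +4.196°.
cos h₀ = −tan(+25.6°) tan(+4.196°) = -0.0352, h₀ = 1.6060 rad.
Bracket: h₀ sin ϕ sin δ + cos ϕ cos δ sin h₀ = 1.6060×0.43209×0.07317 + 0.90183×0.99732×0.99938 = 0.050775 + 0.898855 = 0.949630.
Inverse-square distance factor (a/d)² = 0.9543² = 0.910688.
Q̄ = (S_0/π) × 0.910688 × [bracket] = (1361/π) × 0.910688 × 0.949630 = 374.66 W/m².
Daily total = Q̄ × 24.00 h × 3600 s/h = 374.66 × 24.00 × 3600 / 10⁶ = 32.37 MJ/m².

32.4 MJ/m²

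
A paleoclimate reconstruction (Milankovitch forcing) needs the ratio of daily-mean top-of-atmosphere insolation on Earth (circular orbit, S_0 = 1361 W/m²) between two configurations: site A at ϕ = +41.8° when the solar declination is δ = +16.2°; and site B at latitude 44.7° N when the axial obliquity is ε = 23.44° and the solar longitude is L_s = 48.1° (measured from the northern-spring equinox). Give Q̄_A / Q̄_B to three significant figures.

— Configuration A (ϕ=+41.8°):
cos h₀ = −tan(+41.8°) tan(+16.200°) = -0.2598, h₀ = 1.8336 rad.
Bracket: h₀ sin ϕ sin δ + cos ϕ cos δ sin h₀ = 1.8336×0.66653×0.27899 + 0.74548×0.96029×0.96567 = 0.340967 + 0.691301 = 1.032268.
Q̄ = (S_0/π) × [bracket] = (1361/π) × 1.032268 = 447.20 W/m².
— Configuration B (ϕ=+44.7°):
Solar declination: sin δ = sin ε · sin L_s = sin 23.44° × sin 48.1° = 0.29608, so δ = +17.222°.
cos h₀ = −tan(+44.7°) tan(+17.222°) = -0.3067, h₀ = 1.8826 rad.
Bracket: h₀ sin ϕ sin δ + cos ϕ cos δ sin h₀ = 1.8826×0.70339×0.29608 + 0.71080×0.95516×0.95179 = 0.392070 + 0.646197 = 1.038267.
Q̄ = (S_0/π) × [bracket] = (1361/π) × 1.038267 = 449.80 W/m².
Ratio Q̄_A / Q̄_B = 447.20 / 449.80 = 0.9942.

Q̄_A / Q̄_B ≈ 0.994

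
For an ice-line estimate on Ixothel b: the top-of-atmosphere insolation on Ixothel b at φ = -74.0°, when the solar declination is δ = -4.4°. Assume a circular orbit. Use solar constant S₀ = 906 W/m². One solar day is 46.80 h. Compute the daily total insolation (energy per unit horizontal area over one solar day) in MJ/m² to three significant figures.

19.5 MJ/m²

cos H₀ = −tan(-74.0°) tan(-4.400°) = -0.2683, H₀ = 1.8425 rad.
Bracket: H₀ sin φ sin δ + cos φ cos δ sin H₀ = 1.8425×-0.96126×-0.07672 + 0.27564×0.99705×0.96332 = 0.135880 + 0.264746 = 0.400626.
Q̄ = (S₀/π) × [bracket] = (906/π) × 0.400626 = 115.54 W/m².
Daily total = Q̄ × 46.80 h × 3600 s/h = 115.54 × 46.80 × 3600 / 10⁶ = 19.47 MJ/m².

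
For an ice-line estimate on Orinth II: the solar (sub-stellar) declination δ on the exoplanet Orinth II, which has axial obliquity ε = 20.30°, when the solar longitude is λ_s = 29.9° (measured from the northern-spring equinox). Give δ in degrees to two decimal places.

sin δ = sin ε · sin λ_s = sin 20.30° × sin 29.9° = 0.172943.
δ = arcsin(0.172943) = +9.96°.

δ = +9.96°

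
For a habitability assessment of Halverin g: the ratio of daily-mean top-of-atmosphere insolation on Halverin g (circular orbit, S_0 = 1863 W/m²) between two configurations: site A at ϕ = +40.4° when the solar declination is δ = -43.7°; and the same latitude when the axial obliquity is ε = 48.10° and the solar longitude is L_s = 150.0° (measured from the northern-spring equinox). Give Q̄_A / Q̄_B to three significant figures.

Q̄_A / Q̄_B ≈ 0.0375

— Configuration A (ϕ=+40.4°):
cos h₀ = −tan(+40.4°) tan(-43.700°) = 0.8133, h₀ = 0.6210 rad.
Bracket: h₀ sin ϕ sin δ + cos ϕ cos δ sin h₀ = 0.6210×0.64812×-0.69088 + 0.76154×0.72297×0.58185 = -0.278067 + 0.320349 = 0.042282.
Q̄ = (S_0/π) × [bracket] = (1863/π) × 0.042282 = 25.074 W/m².
— Configuration B (ϕ=+40.4°):
Solar declination: sin δ = sin ε · sin L_s = sin 48.10° × sin 150.0° = 0.37216, so δ = +21.849°.
cos h₀ = −tan(+40.4°) tan(+21.849°) = -0.3412, h₀ = 1.9190 rad.
Bracket: h₀ sin ϕ sin δ + cos ϕ cos δ sin h₀ = 1.9190×0.64812×0.37216 + 0.76154×0.92817×0.93998 = 0.462871 + 0.664414 = 1.127285.
Q̄ = (S_0/π) × [bracket] = (1863/π) × 1.127285 = 668.49 W/m².
Ratio Q̄_A / Q̄_B = 25.074 / 668.49 = 0.03751.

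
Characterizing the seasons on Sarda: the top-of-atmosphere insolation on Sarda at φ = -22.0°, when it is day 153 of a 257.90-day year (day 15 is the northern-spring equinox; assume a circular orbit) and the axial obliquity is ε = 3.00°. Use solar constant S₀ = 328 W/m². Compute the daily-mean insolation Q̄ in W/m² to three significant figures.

Solar longitude: λ_s = 360° × (153 − 15)/257.90 = 192.633°.
sin δ = sin 3.00° × sin 192.633° = -0.01145, so δ = -0.656°.
cos H₀ = −tan(-22.0°) tan(-0.656°) = -0.0046, H₀ = 1.5754 rad.
Bracket: H₀ sin φ sin δ + cos φ cos δ sin H₀ = 1.5754×-0.37461×-0.01145 + 0.92718×0.99993×0.99999 = 0.006757 + 0.927106 = 0.933863.
Q̄ = (S₀/π) × [bracket] = (328/π) × 0.933863 = 97.50 W/m².

Q̄ ≈ 97.5 W/m²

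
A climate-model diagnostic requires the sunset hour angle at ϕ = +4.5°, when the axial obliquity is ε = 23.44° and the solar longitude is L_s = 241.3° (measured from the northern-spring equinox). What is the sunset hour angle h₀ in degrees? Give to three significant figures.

h₀ = 88.3°

Solar declination: sin δ = sin ε · sin L_s = sin 23.44° × sin 241.3° = -0.34892, so δ = -20.421°.
cos h₀ = −tan ϕ · tan δ = −tan(+4.5°) × tan(-20.421°) = 0.0293, so h₀ = 1.5415 rad = 88.32°.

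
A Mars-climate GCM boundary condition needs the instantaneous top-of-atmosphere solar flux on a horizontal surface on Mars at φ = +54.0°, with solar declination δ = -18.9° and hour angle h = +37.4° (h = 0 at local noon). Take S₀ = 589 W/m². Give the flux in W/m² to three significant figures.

cos θ_z = sin φ sin δ + cos φ cos δ cos h = -0.262055 + 0.441770 = 0.179715.
Flux = S₀ · cos θ_z = 589 × 0.179715 = 105.9 W/m².

106 W/m²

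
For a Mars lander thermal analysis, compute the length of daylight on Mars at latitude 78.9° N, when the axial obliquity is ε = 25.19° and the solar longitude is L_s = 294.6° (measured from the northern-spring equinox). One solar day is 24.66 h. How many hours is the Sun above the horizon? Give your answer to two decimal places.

0.00 h

Solar declination: sin δ = sin ε · sin L_s = sin 25.19° × sin 294.6° = -0.38699, so δ = -22.767°.
cos h₀ = −tan ϕ · tan δ = 2.1392 ≥ 1, so the Sun never rises (polar night) and h₀ = 0.
Daylight = 2h₀/(2π) × 24.66 h = (0.0000/π) × 24.66 = 0.00 h.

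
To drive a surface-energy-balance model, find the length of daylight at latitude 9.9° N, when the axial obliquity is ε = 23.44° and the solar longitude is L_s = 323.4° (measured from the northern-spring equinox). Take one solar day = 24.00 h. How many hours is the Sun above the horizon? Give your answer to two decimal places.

11.67 h

Solar declination: sin δ = sin ε · sin L_s = sin 23.44° × sin 323.4° = -0.23717, so δ = -13.720°.
cos h₀ = −tan ϕ · tan δ = −tan(+9.9°) × tan(-13.720°) = 0.0426, so h₀ = 1.5282 rad = 87.56°.
Daylight = 2h₀/(2π) × 24.00 h = (1.5282/π) × 24.00 = 11.67 h.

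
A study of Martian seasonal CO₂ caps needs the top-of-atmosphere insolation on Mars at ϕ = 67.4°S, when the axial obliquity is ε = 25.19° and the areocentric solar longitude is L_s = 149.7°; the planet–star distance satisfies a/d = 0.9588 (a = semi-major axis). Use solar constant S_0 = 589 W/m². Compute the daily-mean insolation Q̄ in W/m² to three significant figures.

Q̄ ≈ 20.3 W/m²

sin δ = sin 25.19° × sin 149.7° = 0.21474, so δ = +12.400°.
cos h₀ = −tan(-67.4°) tan(+12.400°) = 0.5282, h₀ = 1.0143 rad.
Bracket: h₀ sin ϕ sin δ + cos ϕ cos δ sin h₀ = 1.0143×-0.92321×0.21474 + 0.38430×0.97667×0.84912 = -0.201085 + 0.318704 = 0.117619.
Inverse-square distance factor (a/d)² = 0.9588² = 0.919297.
Q̄ = (S_0/π) × 0.919297 × [bracket] = (589/π) × 0.919297 × 0.117619 = 20.27 W/m².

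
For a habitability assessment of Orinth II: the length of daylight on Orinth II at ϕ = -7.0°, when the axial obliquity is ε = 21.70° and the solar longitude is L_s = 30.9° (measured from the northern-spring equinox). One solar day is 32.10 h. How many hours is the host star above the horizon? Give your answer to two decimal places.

15.81 h

Solar declination: sin δ = sin ε · sin L_s = sin 21.70° × sin 30.9° = 0.18988, so δ = +10.946°.
cos h₀ = −tan ϕ · tan δ = −tan(-7.0°) × tan(+10.946°) = 0.0237, so h₀ = 1.5470 rad = 88.64°.
Daylight = 2h₀/(2π) × 32.10 h = (1.5470/π) × 32.10 = 15.81 h.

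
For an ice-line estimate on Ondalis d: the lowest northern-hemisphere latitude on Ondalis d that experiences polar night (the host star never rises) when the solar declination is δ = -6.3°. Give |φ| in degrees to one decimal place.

|φ| = 83.7°

Polar night requires cos H₀ = −tan φ tan δ ≥ 1, i.e. tan φ tan δ ≤ −1.
The boundary is |tan φ| · |tan δ| = 1, so |φ| = 90° − |δ| = 90° − 6.3° = 83.7° in the northern hemisphere.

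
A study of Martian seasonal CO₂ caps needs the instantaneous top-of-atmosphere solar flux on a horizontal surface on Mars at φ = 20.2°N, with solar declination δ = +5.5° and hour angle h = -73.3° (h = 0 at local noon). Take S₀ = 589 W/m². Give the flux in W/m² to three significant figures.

cos θ_z = sin φ sin δ + cos φ cos δ cos h = 0.033095 + 0.268444 = 0.301539.
Flux = S₀ · cos θ_z = 589 × 0.301539 = 177.6 W/m².

178 W/m²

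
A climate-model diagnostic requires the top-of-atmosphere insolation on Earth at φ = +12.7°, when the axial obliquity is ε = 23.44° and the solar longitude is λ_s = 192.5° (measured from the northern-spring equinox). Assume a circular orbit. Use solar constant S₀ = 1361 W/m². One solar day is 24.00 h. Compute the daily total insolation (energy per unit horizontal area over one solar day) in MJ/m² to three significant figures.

35.3 MJ/m²

Solar declination: sin δ = sin ε · sin λ_s = sin 23.44° × sin 192.5° = -0.08610, so δ = -4.939°.
cos H₀ = −tan(+12.7°) tan(-4.939°) = 0.0195, H₀ = 1.5513 rad.
Bracket: H₀ sin φ sin δ + cos φ cos δ sin H₀ = 1.5513×0.21985×-0.08610 + 0.97553×0.99629×0.99981 = -0.029365 + 0.971726 = 0.942361.
Q̄ = (S₀/π) × [bracket] = (1361/π) × 0.942361 = 408.25 W/m².
Daily total = Q̄ × 24.00 h × 3600 s/h = 408.25 × 24.00 × 3600 / 10⁶ = 35.27 MJ/m².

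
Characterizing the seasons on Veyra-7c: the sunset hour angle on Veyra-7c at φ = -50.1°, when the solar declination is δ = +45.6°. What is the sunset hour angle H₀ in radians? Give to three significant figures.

cos H₀ = −tan φ · tan δ = 1.2213 ≥ 1, so the host star never rises (polar night) and H₀ = 0.

H₀ = 0.00 rad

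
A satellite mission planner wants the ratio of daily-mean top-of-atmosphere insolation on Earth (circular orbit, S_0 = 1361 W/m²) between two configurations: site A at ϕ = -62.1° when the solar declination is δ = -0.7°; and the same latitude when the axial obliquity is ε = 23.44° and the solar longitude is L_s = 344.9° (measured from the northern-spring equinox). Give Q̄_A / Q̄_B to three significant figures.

— Configuration A (ϕ=-62.1°):
cos h₀ = −tan(-62.1°) tan(-0.700°) = -0.0231, h₀ = 1.5939 rad.
Bracket: h₀ sin ϕ sin δ + cos ϕ cos δ sin h₀ = 1.5939×-0.88377×-0.01222 + 0.46793×0.99993×0.99973 = 0.017214 + 0.467771 = 0.484985.
Q̄ = (S_0/π) × [bracket] = (1361/π) × 0.484985 = 210.11 W/m².
— Configuration B (ϕ=-62.1°):
Solar declination: sin δ = sin ε · sin L_s = sin 23.44° × sin 344.9° = -0.10363, so δ = -5.948°.
cos h₀ = −tan(-62.1°) tan(-5.948°) = -0.1968, h₀ = 1.7689 rad.
Bracket: h₀ sin ϕ sin δ + cos ϕ cos δ sin h₀ = 1.7689×-0.88377×-0.10363 + 0.46793×0.99462×0.98045 = 0.162005 + 0.456314 = 0.618319.
Q̄ = (S_0/π) × [bracket] = (1361/π) × 0.618319 = 267.87 W/m².
Ratio Q̄_A / Q̄_B = 210.11 / 267.87 = 0.7844.

Q̄_A / Q̄_B ≈ 0.784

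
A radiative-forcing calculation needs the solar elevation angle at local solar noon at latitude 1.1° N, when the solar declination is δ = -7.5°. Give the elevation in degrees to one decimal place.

81.4°

At local noon the hour angle is zero, so the zenith angle equals |φ − δ| = |+1.1° − (-7.500°)| = 8.600°.
Elevation = 90° − 8.600° = 81.4°.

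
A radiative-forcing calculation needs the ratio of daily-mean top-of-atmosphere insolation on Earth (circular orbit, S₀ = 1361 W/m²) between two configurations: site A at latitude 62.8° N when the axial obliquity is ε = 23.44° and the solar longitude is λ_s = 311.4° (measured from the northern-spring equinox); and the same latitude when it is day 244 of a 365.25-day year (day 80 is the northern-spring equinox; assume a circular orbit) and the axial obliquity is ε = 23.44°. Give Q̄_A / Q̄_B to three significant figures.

— Configuration A (φ=+62.8°):
Solar declination: sin δ = sin ε · sin λ_s = sin 23.44° × sin 311.4° = -0.29839, so δ = -17.361°.
cos H₀ = −tan(+62.8°) tan(-17.361°) = 0.6083, H₀ = 0.9169 rad.
Bracket: H₀ sin φ sin δ + cos φ cos δ sin H₀ = 0.9169×0.88942×-0.29839 + 0.45710×0.95445×0.79370 = -0.243340 + 0.346275 = 0.102935.
Q̄ = (S₀/π) × [bracket] = (1361/π) × 0.102935 = 44.593 W/m².
— Configuration B (φ=+62.8°):
Solar longitude: λ_s = 360° × (244 − 80)/365.25 = 161.643°.
sin δ = sin 23.44° × sin 161.643° = 0.12528, so δ = +7.197°.
cos H₀ = −tan(+62.8°) tan(+7.197°) = -0.2457, H₀ = 1.8190 rad.
Bracket: H₀ sin φ sin δ + cos φ cos δ sin H₀ = 1.8190×0.88942×0.12528 + 0.45710×0.99212×0.96934 = 0.202685 + 0.439594 = 0.642279.
Q̄ = (S₀/π) × [bracket] = (1361/π) × 0.642279 = 278.25 W/m².
Ratio Q̄_A / Q̄_B = 44.593 / 278.25 = 0.1603.

Q̄_A / Q̄_B ≈ 0.160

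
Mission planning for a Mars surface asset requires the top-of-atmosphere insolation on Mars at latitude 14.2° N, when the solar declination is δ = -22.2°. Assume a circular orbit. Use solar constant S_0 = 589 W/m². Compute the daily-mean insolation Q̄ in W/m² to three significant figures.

Q̄ ≈ 142 W/m²

cos h₀ = −tan(+14.2°) tan(-22.200°) = 0.1033, h₀ = 1.4673 rad.
Bracket: h₀ sin ϕ sin δ + cos ϕ cos δ sin h₀ = 1.4673×0.24531×-0.37784 + 0.96945×0.92587×0.99465 = -0.136001 + 0.892783 = 0.756782.
Q̄ = (S_0/π) × [bracket] = (589/π) × 0.756782 = 141.9 W/m².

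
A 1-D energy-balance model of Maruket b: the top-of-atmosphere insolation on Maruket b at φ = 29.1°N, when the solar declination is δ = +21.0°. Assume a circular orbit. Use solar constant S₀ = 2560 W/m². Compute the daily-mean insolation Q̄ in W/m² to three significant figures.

cos H₀ = −tan(+29.1°) tan(+21.000°) = -0.2137, H₀ = 1.7861 rad.
Bracket: H₀ sin φ sin δ + cos φ cos δ sin H₀ = 1.7861×0.48634×0.35837 + 0.87377×0.93358×0.97691 = 0.311299 + 0.796899 = 1.108198.
Q̄ = (S₀/π) × [bracket] = (2560/π) × 1.108198 = 903.0 W/m².

Q̄ ≈ 903 W/m²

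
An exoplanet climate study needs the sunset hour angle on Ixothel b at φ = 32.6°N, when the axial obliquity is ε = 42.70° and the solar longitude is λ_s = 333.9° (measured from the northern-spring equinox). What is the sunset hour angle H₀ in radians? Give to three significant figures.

Solar declination: sin δ = sin ε · sin λ_s = sin 42.70° × sin 333.9° = -0.29835, so δ = -17.358°.
cos H₀ = −tan φ · tan δ = −tan(+32.6°) × tan(-17.358°) = 0.1999, so H₀ = 1.3695 rad = 78.47°.

H₀ = 1.37 rad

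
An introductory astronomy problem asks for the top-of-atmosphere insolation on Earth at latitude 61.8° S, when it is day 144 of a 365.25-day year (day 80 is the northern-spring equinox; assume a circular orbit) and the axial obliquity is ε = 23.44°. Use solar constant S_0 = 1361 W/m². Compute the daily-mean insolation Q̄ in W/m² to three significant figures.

Q̄ ≈ 29.0 W/m²

Solar longitude: L_s = 360° × (144 − 80)/365.25 = 63.080°.
sin δ = sin 23.44° × sin 63.080° = 0.35468, so δ = +20.774°.
cos h₀ = −tan(-61.8°) tan(+20.774°) = 0.7075, h₀ = 0.7849 rad.
Bracket: h₀ sin ϕ sin δ + cos ϕ cos δ sin h₀ = 0.7849×-0.88130×0.35468 + 0.47255×0.93499×0.70673 = -0.245344 + 0.312254 = 0.066910.
Q̄ = (S_0/π) × [bracket] = (1361/π) × 0.066910 = 28.99 W/m².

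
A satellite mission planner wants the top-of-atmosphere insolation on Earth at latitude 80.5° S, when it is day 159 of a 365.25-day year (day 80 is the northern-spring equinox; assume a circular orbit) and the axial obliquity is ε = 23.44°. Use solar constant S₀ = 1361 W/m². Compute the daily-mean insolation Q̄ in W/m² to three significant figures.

Solar longitude: λ_s = 360° × (159 − 80)/365.25 = 77.864°.
sin δ = sin 23.44° × sin 77.864° = 0.38890, so δ = +22.886°.
cos H₀ = −tan(-80.5°) tan(+22.886°) = 2.5225 ≥ 1 ⇒ polar night, H₀ = 0 and Q̄ = 0.

Q̄ ≈ 0.00 W/m²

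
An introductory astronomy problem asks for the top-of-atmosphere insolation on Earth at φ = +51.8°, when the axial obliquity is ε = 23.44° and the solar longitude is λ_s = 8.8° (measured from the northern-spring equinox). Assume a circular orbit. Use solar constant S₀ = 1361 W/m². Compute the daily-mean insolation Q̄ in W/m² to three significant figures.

Q̄ ≈ 301 W/m²

Solar declination: sin δ = sin ε · sin λ_s = sin 23.44° × sin 8.8° = 0.06086, so δ = +3.489°.
cos H₀ = −tan(+51.8°) tan(+3.489°) = -0.0775, H₀ = 1.6484 rad.
Bracket: H₀ sin φ sin δ + cos φ cos δ sin H₀ = 1.6484×0.78586×0.06086 + 0.61841×0.99815×0.99699 = 0.078839 + 0.615408 = 0.694247.
Q̄ = (S₀/π) × [bracket] = (1361/π) × 0.694247 = 300.8 W/m².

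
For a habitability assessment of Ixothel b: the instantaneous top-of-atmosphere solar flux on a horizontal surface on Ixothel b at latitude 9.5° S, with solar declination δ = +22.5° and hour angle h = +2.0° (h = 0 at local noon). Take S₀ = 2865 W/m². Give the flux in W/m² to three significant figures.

2.43e+03 W/m²

cos θ_z = sin φ sin δ + cos φ cos δ cos h = -0.063161 + 0.910654 = 0.847493.
Flux = S₀ · cos θ_z = 2865 × 0.847493 = 2428 W/m².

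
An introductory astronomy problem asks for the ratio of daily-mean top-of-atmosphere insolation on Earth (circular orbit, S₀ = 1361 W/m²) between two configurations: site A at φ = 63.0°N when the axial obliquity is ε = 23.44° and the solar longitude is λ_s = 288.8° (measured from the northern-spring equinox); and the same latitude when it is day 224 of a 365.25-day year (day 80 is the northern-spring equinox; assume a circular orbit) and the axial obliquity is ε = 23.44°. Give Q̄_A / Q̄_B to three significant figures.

Q̄_A / Q̄_B ≈ 0.0434

— Configuration A (φ=+63.0°):
Solar declination: sin δ = sin ε · sin λ_s = sin 23.44° × sin 288.8° = -0.37657, so δ = -22.121°.
cos H₀ = −tan(+63.0°) tan(-22.121°) = 0.7978, H₀ = 0.6472 rad.
Bracket: H₀ sin φ sin δ + cos φ cos δ sin H₀ = 0.6472×0.89101×-0.37657 + 0.45399×0.92639×0.60295 = -0.217153 + 0.253584 = 0.036431.
Q̄ = (S₀/π) × [bracket] = (1361/π) × 0.036431 = 15.783 W/m².
— Configuration B (φ=+63.0°):
Solar longitude: λ_s = 360° × (224 − 80)/365.25 = 141.930°.
sin δ = sin 23.44° × sin 141.930° = 0.24528, so δ = +14.199°.
cos H₀ = −tan(+63.0°) tan(+14.199°) = -0.4966, H₀ = 2.0904 rad.
Bracket: H₀ sin φ sin δ + cos φ cos δ sin H₀ = 2.0904×0.89101×0.24528 + 0.45399×0.96945×0.86800 = 0.456851 + 0.382025 = 0.838876.
Q̄ = (S₀/π) × [bracket] = (1361/π) × 0.838876 = 363.42 W/m².
Ratio Q̄_A / Q̄_B = 15.783 / 363.42 = 0.04343.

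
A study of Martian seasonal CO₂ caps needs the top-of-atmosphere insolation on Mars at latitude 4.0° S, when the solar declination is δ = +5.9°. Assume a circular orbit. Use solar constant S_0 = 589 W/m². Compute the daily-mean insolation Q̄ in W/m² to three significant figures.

Q̄ ≈ 184 W/m²

cos h₀ = −tan(-4.0°) tan(+5.900°) = 0.0072, h₀ = 1.5636 rad.
Bracket: h₀ sin ϕ sin δ + cos ϕ cos δ sin h₀ = 1.5636×-0.06976×0.10279 + 0.99756×0.99470×0.99997 = -0.011212 + 0.992243 = 0.981031.
Q̄ = (S_0/π) × [bracket] = (589/π) × 0.981031 = 183.9 W/m².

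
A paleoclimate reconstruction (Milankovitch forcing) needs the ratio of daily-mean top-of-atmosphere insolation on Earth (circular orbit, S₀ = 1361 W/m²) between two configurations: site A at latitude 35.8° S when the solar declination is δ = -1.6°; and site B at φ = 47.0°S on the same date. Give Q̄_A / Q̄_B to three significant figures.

Q̄_A / Q̄_B ≈ 1.17

— Configuration A (φ=-35.8°):
cos H₀ = −tan(-35.8°) tan(-1.600°) = -0.0201, H₀ = 1.5909 rad.
Bracket: H₀ sin φ sin δ + cos φ cos δ sin H₀ = 1.5909×-0.58496×-0.02792 + 0.81106×0.99961×0.99980 = 0.025983 + 0.810582 = 0.836565.
Q̄ = (S₀/π) × [bracket] = (1361/π) × 0.836565 = 362.42 W/m².
— Configuration B (φ=-47.0°):
cos H₀ = −tan(-47.0°) tan(-1.600°) = -0.0300, H₀ = 1.6008 rad.
Bracket: H₀ sin φ sin δ + cos φ cos δ sin H₀ = 1.6008×-0.73135×-0.02792 + 0.68200×0.99961×0.99955 = 0.032687 + 0.681427 = 0.714114.
Q̄ = (S₀/π) × [bracket] = (1361/π) × 0.714114 = 309.37 W/m².
Ratio Q̄_A / Q̄_B = 362.42 / 309.37 = 1.171.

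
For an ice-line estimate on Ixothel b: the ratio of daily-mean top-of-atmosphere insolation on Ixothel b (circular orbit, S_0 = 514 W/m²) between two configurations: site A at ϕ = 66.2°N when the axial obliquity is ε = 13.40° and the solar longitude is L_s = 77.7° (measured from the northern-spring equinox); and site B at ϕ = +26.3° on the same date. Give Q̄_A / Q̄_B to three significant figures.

— Configuration A (ϕ=+66.2°):
Solar declination: sin δ = sin ε · sin L_s = sin 13.40° × sin 77.7° = 0.22643, so δ = +13.087°.
cos h₀ = −tan(+66.2°) tan(+13.087°) = -0.5271, h₀ = 2.1259 rad.
Bracket: h₀ sin ϕ sin δ + cos ϕ cos δ sin h₀ = 2.1259×0.91496×0.22643 + 0.40355×0.97403×0.84982 = 0.440432 + 0.334039 = 0.774471.
Q̄ = (S_0/π) × [bracket] = (514/π) × 0.774471 = 126.71 W/m².
— Configuration B (ϕ=+26.3°):
cos h₀ = −tan(+26.3°) tan(+13.087°) = -0.1149, h₀ = 1.6859 rad.
Bracket: h₀ sin ϕ sin δ + cos ϕ cos δ sin h₀ = 1.6859×0.44307×0.22643 + 0.89649×0.97403×0.99338 = 0.169137 + 0.867428 = 1.036565.
Q̄ = (S_0/π) × [bracket] = (514/π) × 1.036565 = 169.59 W/m².
Ratio Q̄_A / Q̄_B = 126.71 / 169.59 = 0.7472.

Q̄_A / Q̄_B ≈ 0.747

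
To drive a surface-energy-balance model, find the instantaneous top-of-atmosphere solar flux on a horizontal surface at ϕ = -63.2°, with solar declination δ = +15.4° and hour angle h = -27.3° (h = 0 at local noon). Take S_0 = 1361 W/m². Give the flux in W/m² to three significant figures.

203 W/m²

cos θ_z = sin ϕ sin δ + cos ϕ cos δ cos h = -0.237032 + 0.386272 = 0.149240.
Flux = S_0 · cos θ_z = 1361 × 0.149240 = 203.1 W/m².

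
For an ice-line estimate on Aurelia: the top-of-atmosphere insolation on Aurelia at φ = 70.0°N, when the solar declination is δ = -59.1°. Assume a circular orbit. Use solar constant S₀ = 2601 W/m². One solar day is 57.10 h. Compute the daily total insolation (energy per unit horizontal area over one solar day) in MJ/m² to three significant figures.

cos H₀ = −tan(+70.0°) tan(-59.100°) = 4.5907 ≥ 1 ⇒ polar night, H₀ = 0 and Q̄ = 0.
Daily total = Q̄ × 57.10 h × 3600 s/h = 0.00 MJ/m².

0.00 MJ/m²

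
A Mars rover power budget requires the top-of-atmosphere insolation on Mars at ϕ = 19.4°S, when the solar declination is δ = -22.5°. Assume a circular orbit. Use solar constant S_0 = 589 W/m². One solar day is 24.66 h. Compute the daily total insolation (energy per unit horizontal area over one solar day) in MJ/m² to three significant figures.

cos h₀ = −tan(-19.4°) tan(-22.500°) = -0.1459, h₀ = 1.7172 rad.
Bracket: h₀ sin ϕ sin δ + cos ϕ cos δ sin h₀ = 1.7172×-0.33216×-0.38268 + 0.94322×0.92388×0.98930 = 0.218275 + 0.862098 = 1.080373.
Q̄ = (S_0/π) × [bracket] = (589/π) × 1.080373 = 202.55 W/m².
Daily total = Q̄ × 24.66 h × 3600 s/h = 202.55 × 24.66 × 3600 / 10⁶ = 17.98 MJ/m².

18.0 MJ/m²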